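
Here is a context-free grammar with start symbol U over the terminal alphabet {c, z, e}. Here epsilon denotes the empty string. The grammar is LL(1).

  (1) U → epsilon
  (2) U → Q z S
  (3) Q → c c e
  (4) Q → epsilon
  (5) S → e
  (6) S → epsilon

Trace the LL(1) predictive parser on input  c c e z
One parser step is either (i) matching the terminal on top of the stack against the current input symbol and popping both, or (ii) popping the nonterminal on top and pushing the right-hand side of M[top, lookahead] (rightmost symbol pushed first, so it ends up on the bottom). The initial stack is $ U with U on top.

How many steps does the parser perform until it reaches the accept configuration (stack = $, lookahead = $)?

     Stack        Input      Action
  1  $ U          c c e z $  expand U → Q z S
  2  $ S z Q      c c e z $  expand Q → c c e
  3  $ S z e c c  c c e z $  match c
  4  $ S z e c    c e z $    match c
  5  $ S z e      e z $      match e
  6  $ S z        z $        match z
  7  $ S          $          expand S → epsilon
Accept reached after 7 steps.

7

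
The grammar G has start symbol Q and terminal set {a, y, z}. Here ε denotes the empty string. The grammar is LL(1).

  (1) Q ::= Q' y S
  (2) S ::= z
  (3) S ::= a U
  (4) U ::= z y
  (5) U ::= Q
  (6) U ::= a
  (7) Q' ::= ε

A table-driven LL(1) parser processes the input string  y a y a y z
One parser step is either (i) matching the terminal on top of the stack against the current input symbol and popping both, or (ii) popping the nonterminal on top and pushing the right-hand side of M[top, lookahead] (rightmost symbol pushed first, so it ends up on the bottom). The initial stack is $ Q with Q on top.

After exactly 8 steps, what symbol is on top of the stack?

y

step 1: stack=$ Q  input=y a y a y z $  — expand Q ::= Q' y S
step 2: stack=$ S y Q'  input=y a y a y z $  — expand Q' ::= ε
step 3: stack=$ S y  input=y a y a y z $  — match y
step 4: stack=$ S  input=a y a y z $  — expand S ::= a U
step 5: stack=$ U a  input=a y a y z $  — match a
step 6: stack=$ U  input=y a y z $  — expand U ::= Q
step 7: stack=$ Q  input=y a y z $  — expand Q ::= Q' y S
step 8: stack=$ S y Q'  input=y a y z $  — expand Q' ::= ε
Stack after step 8: $ S y (top = y).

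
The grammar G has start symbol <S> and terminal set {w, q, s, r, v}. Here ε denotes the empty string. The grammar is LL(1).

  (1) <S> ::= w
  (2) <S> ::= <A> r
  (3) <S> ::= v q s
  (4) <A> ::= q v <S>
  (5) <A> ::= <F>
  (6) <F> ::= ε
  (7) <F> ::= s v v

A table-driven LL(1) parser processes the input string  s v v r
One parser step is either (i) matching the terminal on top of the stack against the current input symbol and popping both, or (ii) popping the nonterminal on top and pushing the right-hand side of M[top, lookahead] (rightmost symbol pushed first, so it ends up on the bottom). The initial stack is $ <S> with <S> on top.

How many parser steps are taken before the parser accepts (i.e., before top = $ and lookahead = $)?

     Stack      Input      Action
  1  $ <S>      s v v r $  expand <S> ::= <A> r
  2  $ r <A>    s v v r $  expand <A> ::= <F>
  3  $ r <F>    s v v r $  expand <F> ::= s v v
  4  $ r v v s  s v v r $  match s
  5  $ r v v    v v r $    match v
  6  $ r v      v r $      match v
  7  $ r        r $        match r
Accept reached after 7 steps.

7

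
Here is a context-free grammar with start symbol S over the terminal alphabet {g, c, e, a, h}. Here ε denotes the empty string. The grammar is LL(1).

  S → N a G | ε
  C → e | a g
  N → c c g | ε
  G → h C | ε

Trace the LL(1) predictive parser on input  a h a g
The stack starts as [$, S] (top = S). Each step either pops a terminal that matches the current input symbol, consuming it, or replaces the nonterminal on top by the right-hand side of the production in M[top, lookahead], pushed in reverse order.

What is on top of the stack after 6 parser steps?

a

step 1: stack=$ S  input=a h a g $  — expand S → N a G
step 2: stack=$ G a N  input=a h a g $  — expand N → ε
step 3: stack=$ G a  input=a h a g $  — match a
step 4: stack=$ G  input=h a g $  — expand G → h C
step 5: stack=$ C h  input=h a g $  — match h
step 6: stack=$ C  input=a g $  — expand C → a g
Stack after step 6: $ g a (top = a).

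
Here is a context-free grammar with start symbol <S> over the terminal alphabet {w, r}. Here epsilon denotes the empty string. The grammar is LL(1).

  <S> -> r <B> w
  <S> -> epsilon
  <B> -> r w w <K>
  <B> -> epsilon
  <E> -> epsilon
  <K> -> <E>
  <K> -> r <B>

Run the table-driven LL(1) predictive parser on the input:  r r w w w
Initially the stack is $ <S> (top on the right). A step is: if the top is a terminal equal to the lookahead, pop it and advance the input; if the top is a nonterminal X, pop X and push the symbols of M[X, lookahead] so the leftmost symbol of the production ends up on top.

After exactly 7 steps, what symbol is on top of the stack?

<E>

step 1: stack=$ <S>  input=r r w w w $  — expand <S> -> r <B> w
step 2: stack=$ w <B> r  input=r r w w w $  — match r
step 3: stack=$ w <B>  input=r w w w $  — expand <B> -> r w w <K>
step 4: stack=$ w <K> w w r  input=r w w w $  — match r
step 5: stack=$ w <K> w w  input=w w w $  — match w
step 6: stack=$ w <K> w  input=w w $  — match w
step 7: stack=$ w <K>  input=w $  — expand <K> -> <E>
Stack after step 7: $ w <E> (top = <E>).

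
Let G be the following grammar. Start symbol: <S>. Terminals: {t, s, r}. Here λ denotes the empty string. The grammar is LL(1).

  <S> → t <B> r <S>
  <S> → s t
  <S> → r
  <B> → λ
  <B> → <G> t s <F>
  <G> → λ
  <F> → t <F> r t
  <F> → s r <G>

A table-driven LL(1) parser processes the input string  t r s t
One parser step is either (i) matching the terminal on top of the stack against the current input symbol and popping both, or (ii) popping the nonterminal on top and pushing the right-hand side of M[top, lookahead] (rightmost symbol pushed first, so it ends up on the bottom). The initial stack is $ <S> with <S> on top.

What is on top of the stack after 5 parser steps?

s

     Stack          Input      Action
  1  $ <S>          t r s t $  expand <S> → t <B> r <S>
  2  $ <S> r <B> t  t r s t $  match t
  3  $ <S> r <B>    r s t $    expand <B> → λ
  4  $ <S> r        r s t $    match r
  5  $ <S>          s t $      expand <S> → s t
Stack after step 5: $ t s (top = s).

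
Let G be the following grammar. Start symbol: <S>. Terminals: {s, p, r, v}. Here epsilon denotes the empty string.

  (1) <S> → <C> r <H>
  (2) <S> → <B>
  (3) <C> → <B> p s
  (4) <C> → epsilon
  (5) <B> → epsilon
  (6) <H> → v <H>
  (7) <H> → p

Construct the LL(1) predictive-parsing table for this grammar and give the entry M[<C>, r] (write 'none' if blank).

<C> → epsilon

FIRST(<B>): from <B>→epsilon we get {epsilon}. So FIRST(<B>) = {epsilon}.
FIRST(<H>): from <H>→v <H> we get {v}; from <H>→p we get {p}. So FIRST(<H>) = {p, v}.
FIRST(<C>): from <C>→<B> p s we get {p}; from <C>→epsilon we get {epsilon}. So FIRST(<C>) = {epsilon, p}.
FIRST(<S>): from <S>→<C> r <H> we get {p, r}; from <S>→<B> we get {epsilon}. So FIRST(<S>) = {epsilon, p, r}.
FOLLOW(<S>) includes $ since <S> is the start symbol.
FOLLOW(<C>): in <S>→<C> r <H>, <C> is followed by r <H> with FIRST {r}. Thus FOLLOW(<C>) = {r}.
For <C> → <B> p s: FIRST(<B> p s) = {p}, so it goes in M[<C>, t] for t ∈ {p}.
For <C> → epsilon: FIRST(epsilon) = {epsilon}, so it goes in M[<C>, t] for t ∈ {}; since epsilon ∈ FIRST, also for every t ∈ FOLLOW(<C>) = {r}.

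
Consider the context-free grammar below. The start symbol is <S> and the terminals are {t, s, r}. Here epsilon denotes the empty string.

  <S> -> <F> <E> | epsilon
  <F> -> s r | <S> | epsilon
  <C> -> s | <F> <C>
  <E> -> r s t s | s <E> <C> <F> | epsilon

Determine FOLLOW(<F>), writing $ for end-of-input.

{$, r, s}

FIRST(<E>): from <E>->r s t s we get {r}; from <E>->s <E> <C> <F> we get {s}; from <E>->epsilon we get {epsilon}. So FIRST(<E>) = {epsilon, r, s}.
FIRST(<S>): from <S>-><F> <E> we get {epsilon, r, s}; from <S>->epsilon we get {epsilon}. So FIRST(<S>) = {epsilon, r, s}.
FIRST(<F>): from <F>->s r we get {s}; from <F>-><S> we get {epsilon, r, s}; from <F>->epsilon we get {epsilon}. So FIRST(<F>) = {epsilon, r, s}.
FIRST(<C>): from <C>->s we get {s}; from <C>-><F> <C> we get {r, s}. So FIRST(<C>) = {r, s}.
FOLLOW(<S>) includes $ since <S> is the start symbol.
FOLLOW(<S>): in <F>-><S>, the suffix after <S> is empty, so FOLLOW(<S>) ⊇ FOLLOW(<F>) = {$, r, s}. Thus FOLLOW(<S>) = {$, r, s}.
FOLLOW(<E>): in <S>-><F> <E>, the suffix after <E> is empty, so FOLLOW(<E>) ⊇ FOLLOW(<S>) = {$, r, s}; in <E>->s <E> <C> <F>, <E> is followed by <C> <F> with FIRST {r, s}. Thus FOLLOW(<E>) = {$, r, s}.
FOLLOW(<F>): in <S>-><F> <E>, <F> is followed by <E> with FIRST {epsilon, r, s}; in <S>-><F> <E>, the suffix after <F> is nullable, so FOLLOW(<F>) ⊇ FOLLOW(<S>) = {$, r, s}; in <C>-><F> <C>, <F> is followed by <C> with FIRST {r, s}; in <E>->s <E> <C> <F>, the suffix after <F> is empty, so FOLLOW(<F>) ⊇ FOLLOW(<E>) = {$, r, s}. Thus FOLLOW(<F>) = {$, r, s}.
FOLLOW(<C>): in <C>-><F> <C>, the suffix after <C> is empty (adds nothing new); in <E>->s <E> <C> <F>, <C> is followed by <F> with FIRST {epsilon, r, s}; in <E>->s <E> <C> <F>, the suffix after <C> is nullable, so FOLLOW(<C>) ⊇ FOLLOW(<E>) = {$, r, s}. Thus FOLLOW(<C>) = {$, r, s}.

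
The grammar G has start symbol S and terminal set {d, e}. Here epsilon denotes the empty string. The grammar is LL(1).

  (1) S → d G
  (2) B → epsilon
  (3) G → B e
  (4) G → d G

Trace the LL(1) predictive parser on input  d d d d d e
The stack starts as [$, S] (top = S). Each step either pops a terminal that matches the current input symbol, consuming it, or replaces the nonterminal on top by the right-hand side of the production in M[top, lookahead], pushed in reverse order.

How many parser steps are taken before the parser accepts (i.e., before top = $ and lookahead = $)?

13

      Stack  Input          Action
   1  $ S    d d d d d e $  expand S → d G
   2  $ G d  d d d d d e $  match d
   3  $ G    d d d d e $    expand G → d G
   4  $ G d  d d d d e $    match d
   5  $ G    d d d e $      expand G → d G
   6  $ G d  d d d e $      match d
   7  $ G    d d e $        expand G → d G
   8  $ G d  d d e $        match d
   9  $ G    d e $          expand G → d G
  10  $ G d  d e $          match d
  11  $ G    e $            expand G → B e
  12  $ e B  e $            expand B → epsilon
  13  $ e    e $            match e
Accept reached after 13 steps.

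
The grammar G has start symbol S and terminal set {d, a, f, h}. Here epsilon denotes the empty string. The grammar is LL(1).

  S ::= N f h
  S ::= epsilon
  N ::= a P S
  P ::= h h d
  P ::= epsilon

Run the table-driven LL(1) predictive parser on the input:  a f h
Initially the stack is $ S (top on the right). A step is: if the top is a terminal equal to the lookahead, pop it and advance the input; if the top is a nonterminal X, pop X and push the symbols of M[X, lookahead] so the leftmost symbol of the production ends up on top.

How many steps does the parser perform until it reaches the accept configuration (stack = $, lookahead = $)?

     Stack        Input    Action
  1  $ S          a f h $  expand S ::= N f h
  2  $ h f N      a f h $  expand N ::= a P S
  3  $ h f S P a  a f h $  match a
  4  $ h f S P    f h $    expand P ::= epsilon
  5  $ h f S      f h $    expand S ::= epsilon
  6  $ h f        f h $    match f
  7  $ h          h $      match h
Accept reached after 7 steps.

7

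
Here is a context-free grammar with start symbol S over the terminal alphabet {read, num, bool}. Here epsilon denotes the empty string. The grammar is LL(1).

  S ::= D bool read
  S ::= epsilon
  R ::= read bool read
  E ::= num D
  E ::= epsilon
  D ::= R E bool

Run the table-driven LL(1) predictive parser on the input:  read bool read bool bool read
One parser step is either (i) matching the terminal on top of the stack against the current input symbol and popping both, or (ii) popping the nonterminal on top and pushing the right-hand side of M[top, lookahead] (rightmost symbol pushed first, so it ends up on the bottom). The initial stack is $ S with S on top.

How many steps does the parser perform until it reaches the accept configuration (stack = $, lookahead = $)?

step 1: stack=$ S  input=read bool read bool bool read $  — expand S ::= D bool read
step 2: stack=$ read bool D  input=read bool read bool bool read $  — expand D ::= R E bool
step 3: stack=$ read bool bool E R  input=read bool read bool bool read $  — expand R ::= read bool read
step 4: stack=$ read bool bool E read bool read  input=read bool read bool bool read $  — match read
step 5: stack=$ read bool bool E read bool  input=bool read bool bool read $  — match bool
step 6: stack=$ read bool bool E read  input=read bool bool read $  — match read
step 7: stack=$ read bool bool E  input=bool bool read $  — expand E ::= epsilon
step 8: stack=$ read bool bool  input=bool bool read $  — match bool
step 9: stack=$ read bool  input=bool read $  — match bool
step 10: stack=$ read  input=read $  — match read
Accept reached after 10 steps.

10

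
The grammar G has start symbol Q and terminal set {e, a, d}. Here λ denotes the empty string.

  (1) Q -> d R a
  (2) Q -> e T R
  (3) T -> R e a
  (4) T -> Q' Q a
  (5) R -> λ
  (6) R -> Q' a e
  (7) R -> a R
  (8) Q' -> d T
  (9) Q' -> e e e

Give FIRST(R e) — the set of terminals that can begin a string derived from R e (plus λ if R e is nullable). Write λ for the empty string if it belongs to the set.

FIRST(Q): from Q->d R a we get {d}; from Q->e T R we get {e}. So FIRST(Q) = {d, e}.
FIRST(Q'): from Q'->d T we get {d}; from Q'->e e e we get {e}. So FIRST(Q') = {d, e}.
FIRST(R): from R->λ we get {λ}; from R->Q' a e we get {d, e}; from R->a R we get {a}. So FIRST(R) = {λ, a, d, e}.
FIRST(T): from T->R e a we get {a, d, e}; from T->Q' Q a we get {d, e}. So FIRST(T) = {a, d, e}.
FIRST(R e): take FIRST of each symbol in turn, carrying on past any symbol whose FIRST contains λ; result {a, d, e}.

{a, d, e}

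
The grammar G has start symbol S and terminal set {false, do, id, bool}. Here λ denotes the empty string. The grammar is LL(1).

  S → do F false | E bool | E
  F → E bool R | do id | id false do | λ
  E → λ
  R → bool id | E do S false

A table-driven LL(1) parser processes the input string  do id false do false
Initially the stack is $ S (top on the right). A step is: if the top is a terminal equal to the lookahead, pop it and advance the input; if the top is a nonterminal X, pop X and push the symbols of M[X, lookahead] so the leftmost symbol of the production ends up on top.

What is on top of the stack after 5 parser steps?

do

step 1: stack=$ S  input=do id false do false $  — expand S → do F false
step 2: stack=$ false F do  input=do id false do false $  — match do
step 3: stack=$ false F  input=id false do false $  — expand F → id false do
step 4: stack=$ false do false id  input=id false do false $  — match id
step 5: stack=$ false do false  input=false do false $  — match false
Stack after step 5: $ false do (top = do).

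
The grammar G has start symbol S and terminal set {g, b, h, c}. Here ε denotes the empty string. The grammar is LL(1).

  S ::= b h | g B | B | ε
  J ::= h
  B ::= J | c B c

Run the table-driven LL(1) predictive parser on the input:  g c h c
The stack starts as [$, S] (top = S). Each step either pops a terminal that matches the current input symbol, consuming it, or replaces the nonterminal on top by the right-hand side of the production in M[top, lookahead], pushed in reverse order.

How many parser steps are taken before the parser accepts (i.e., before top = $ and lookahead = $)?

8

     Stack    Input      Action
  1  $ S      g c h c $  expand S ::= g B
  2  $ B g    g c h c $  match g
  3  $ B      c h c $    expand B ::= c B c
  4  $ c B c  c h c $    match c
  5  $ c B    h c $      expand B ::= J
  6  $ c J    h c $      expand J ::= h
  7  $ c h    h c $      match h
  8  $ c      c $        match c
Accept reached after 8 steps.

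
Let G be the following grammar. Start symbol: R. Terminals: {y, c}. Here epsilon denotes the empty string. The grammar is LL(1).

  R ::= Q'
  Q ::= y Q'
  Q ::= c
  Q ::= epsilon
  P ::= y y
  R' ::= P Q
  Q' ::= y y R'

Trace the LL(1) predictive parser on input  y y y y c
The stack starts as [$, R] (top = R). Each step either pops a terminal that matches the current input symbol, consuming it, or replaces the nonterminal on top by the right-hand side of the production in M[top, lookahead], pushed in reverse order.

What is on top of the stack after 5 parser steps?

P

     Stack     Input        Action
  1  $ R       y y y y c $  expand R ::= Q'
  2  $ Q'      y y y y c $  expand Q' ::= y y R'
  3  $ R' y y  y y y y c $  match y
  4  $ R' y    y y y c $    match y
  5  $ R'      y y c $      expand R' ::= P Q
Stack after step 5: $ Q P (top = P).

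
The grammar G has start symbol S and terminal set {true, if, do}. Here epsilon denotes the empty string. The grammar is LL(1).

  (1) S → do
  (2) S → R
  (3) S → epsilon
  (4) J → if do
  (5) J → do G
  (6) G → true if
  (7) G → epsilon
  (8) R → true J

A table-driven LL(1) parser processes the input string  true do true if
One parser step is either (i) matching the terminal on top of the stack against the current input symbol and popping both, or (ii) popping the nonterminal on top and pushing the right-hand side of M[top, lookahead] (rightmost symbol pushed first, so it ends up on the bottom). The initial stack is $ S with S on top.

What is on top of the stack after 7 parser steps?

step 1: stack=$ S  input=true do true if $  — expand S → R
step 2: stack=$ R  input=true do true if $  — expand R → true J
step 3: stack=$ J true  input=true do true if $  — match true
step 4: stack=$ J  input=do true if $  — expand J → do G
step 5: stack=$ G do  input=do true if $  — match do
step 6: stack=$ G  input=true if $  — expand G → true if
step 7: stack=$ if true  input=true if $  — match true
Stack after step 7: $ if (top = if).

if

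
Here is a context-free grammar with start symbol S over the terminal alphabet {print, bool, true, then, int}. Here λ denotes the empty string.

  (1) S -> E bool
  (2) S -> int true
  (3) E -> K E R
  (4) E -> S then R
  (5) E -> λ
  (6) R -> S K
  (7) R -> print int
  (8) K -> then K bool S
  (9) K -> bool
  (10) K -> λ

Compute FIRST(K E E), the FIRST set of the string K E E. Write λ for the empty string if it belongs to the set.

FIRST(K): from K->then K bool S we get {then}; from K->bool we get {bool}; from K->λ we get {λ}. So FIRST(K) = {λ, bool, then}.
FIRST(S): from S->E bool we get {bool, int, print, then}; from S->int true we get {int}. So FIRST(S) = {bool, int, print, then}.
FIRST(R): from R->S K we get {bool, int, print, then}; from R->print int we get {print}. So FIRST(R) = {bool, int, print, then}.
FIRST(E): from E->K E R we get {bool, int, print, then}; from E->S then R we get {bool, int, print, then}; from E->λ we get {λ}. So FIRST(E) = {λ, bool, int, print, then}.
FIRST(K E E): take FIRST of each symbol in turn, carrying on past any symbol whose FIRST contains λ; result {λ, bool, int, print, then}.

{λ, bool, int, print, then}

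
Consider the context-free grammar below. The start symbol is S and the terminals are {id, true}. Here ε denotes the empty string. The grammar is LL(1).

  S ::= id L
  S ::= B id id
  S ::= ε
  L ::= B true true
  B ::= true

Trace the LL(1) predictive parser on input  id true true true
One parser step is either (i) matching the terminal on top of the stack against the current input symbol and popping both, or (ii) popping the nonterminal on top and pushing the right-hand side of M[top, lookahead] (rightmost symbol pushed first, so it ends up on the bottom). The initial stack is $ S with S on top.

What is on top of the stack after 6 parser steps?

     Stack             Input                Action
  1  $ S               id true true true $  expand S ::= id L
  2  $ L id            id true true true $  match id
  3  $ L               true true true $     expand L ::= B true true
  4  $ true true B     true true true $     expand B ::= true
  5  $ true true true  true true true $     match true
  6  $ true true       true true $          match true
Stack after step 6: $ true (top = true).

true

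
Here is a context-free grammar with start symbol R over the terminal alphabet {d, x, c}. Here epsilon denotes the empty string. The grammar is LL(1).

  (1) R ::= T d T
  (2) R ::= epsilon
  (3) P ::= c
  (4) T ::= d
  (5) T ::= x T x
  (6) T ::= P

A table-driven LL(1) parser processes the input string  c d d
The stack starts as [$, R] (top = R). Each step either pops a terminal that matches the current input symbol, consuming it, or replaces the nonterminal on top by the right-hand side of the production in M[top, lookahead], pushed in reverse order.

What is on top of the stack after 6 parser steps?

     Stack    Input    Action
  1  $ R      c d d $  expand R ::= T d T
  2  $ T d T  c d d $  expand T ::= P
  3  $ T d P  c d d $  expand P ::= c
  4  $ T d c  c d d $  match c
  5  $ T d    d d $    match d
  6  $ T      d $      expand T ::= d
Stack after step 6: $ d (top = d).

d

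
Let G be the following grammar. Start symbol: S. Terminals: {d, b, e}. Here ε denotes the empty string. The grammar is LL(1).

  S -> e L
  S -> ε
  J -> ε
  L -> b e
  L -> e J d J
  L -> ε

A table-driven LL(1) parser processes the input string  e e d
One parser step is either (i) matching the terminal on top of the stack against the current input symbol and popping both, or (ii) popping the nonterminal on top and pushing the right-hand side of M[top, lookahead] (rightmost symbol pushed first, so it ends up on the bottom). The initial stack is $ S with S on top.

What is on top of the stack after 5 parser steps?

     Stack      Input    Action
  1  $ S        e e d $  expand S -> e L
  2  $ L e      e e d $  match e
  3  $ L        e d $    expand L -> e J d J
  4  $ J d J e  e d $    match e
  5  $ J d J    d $      expand J -> ε
Stack after step 5: $ J d (top = d).

d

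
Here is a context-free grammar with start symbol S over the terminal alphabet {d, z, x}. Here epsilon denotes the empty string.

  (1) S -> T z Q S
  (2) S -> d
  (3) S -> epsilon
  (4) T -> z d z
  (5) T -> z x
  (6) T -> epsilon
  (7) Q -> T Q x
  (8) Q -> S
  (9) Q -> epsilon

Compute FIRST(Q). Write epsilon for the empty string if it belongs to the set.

{epsilon, d, x, z}

FIRST(T) = {epsilon, z}
FIRST(S) = {epsilon, d, z}  (via T z Q S)
FIRST(Q) = {epsilon, d, x, z}  (via T Q x, S)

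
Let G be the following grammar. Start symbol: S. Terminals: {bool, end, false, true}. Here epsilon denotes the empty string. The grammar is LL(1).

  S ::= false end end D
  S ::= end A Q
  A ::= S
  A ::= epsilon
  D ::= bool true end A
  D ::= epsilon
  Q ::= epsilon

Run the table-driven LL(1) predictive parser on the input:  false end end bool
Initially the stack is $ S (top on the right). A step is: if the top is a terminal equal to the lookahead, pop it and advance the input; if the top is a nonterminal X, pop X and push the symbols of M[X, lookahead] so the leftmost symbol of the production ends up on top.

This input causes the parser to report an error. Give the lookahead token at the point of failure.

$

     Stack              Input                 Action
  1  $ S                false end end bool $  expand S ::= false end end D
  2  $ D end end false  false end end bool $  match false
  3  $ D end end        end end bool $        match end
  4  $ D end            end bool $            match end
  5  $ D                bool $                expand D ::= bool true end A
  6  $ A end true bool  bool $                match bool
  7  $ A end true       $                     error: top is terminal true but lookahead is $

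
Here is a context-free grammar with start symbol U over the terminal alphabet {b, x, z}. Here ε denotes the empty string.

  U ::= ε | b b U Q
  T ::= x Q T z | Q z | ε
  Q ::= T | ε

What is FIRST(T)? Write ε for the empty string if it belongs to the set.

{ε, x, z}

FIRST(U): from U::=ε we get {ε}; from U::=b b U Q we get {b}. So FIRST(U) = {ε, b}.
FIRST(T): from T::=x Q T z we get {x}; from T::=Q z we get {x, z}; from T::=ε we get {ε}. So FIRST(T) = {ε, x, z}.
FIRST(Q): from Q::=T we get {ε, x, z}; from Q::=ε we get {ε}. So FIRST(Q) = {ε, x, z}.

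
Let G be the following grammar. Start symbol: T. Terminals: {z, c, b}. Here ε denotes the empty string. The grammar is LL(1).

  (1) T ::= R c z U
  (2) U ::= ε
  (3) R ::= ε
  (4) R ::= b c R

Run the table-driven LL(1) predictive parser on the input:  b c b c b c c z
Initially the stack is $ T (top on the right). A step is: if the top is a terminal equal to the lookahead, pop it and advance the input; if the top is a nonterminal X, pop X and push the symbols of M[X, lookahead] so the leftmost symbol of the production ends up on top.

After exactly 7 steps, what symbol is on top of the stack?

R

step 1: stack=$ T  input=b c b c b c c z $  — expand T ::= R c z U
step 2: stack=$ U z c R  input=b c b c b c c z $  — expand R ::= b c R
step 3: stack=$ U z c R c b  input=b c b c b c c z $  — match b
step 4: stack=$ U z c R c  input=c b c b c c z $  — match c
step 5: stack=$ U z c R  input=b c b c c z $  — expand R ::= b c R
step 6: stack=$ U z c R c b  input=b c b c c z $  — match b
step 7: stack=$ U z c R c  input=c b c c z $  — match c
Stack after step 7: $ U z c R (top = R).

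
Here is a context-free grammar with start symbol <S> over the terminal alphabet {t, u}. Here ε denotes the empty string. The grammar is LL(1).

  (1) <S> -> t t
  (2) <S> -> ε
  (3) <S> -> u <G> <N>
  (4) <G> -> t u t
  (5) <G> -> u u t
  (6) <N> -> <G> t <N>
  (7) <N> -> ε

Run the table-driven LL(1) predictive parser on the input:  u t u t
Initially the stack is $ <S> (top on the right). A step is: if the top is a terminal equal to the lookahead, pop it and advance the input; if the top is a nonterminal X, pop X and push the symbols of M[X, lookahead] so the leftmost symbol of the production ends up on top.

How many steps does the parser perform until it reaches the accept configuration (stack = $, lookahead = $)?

7

step 1: stack=$ <S>  input=u t u t $  — expand <S> -> u <G> <N>
step 2: stack=$ <N> <G> u  input=u t u t $  — match u
step 3: stack=$ <N> <G>  input=t u t $  — expand <G> -> t u t
step 4: stack=$ <N> t u t  input=t u t $  — match t
step 5: stack=$ <N> t u  input=u t $  — match u
step 6: stack=$ <N> t  input=t $  — match t
step 7: stack=$ <N>  input=$  — expand <N> -> ε
Accept reached after 7 steps.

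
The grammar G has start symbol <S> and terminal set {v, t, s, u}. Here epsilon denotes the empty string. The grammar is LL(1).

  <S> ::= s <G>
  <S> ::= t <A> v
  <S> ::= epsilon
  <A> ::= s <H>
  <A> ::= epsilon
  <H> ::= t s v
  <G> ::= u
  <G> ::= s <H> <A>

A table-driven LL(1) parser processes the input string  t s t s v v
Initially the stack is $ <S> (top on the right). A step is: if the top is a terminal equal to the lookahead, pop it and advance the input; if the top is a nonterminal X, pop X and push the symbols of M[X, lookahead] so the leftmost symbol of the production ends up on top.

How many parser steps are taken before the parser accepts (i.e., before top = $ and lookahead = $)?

9

     Stack      Input          Action
  1  $ <S>      t s t s v v $  expand <S> ::= t <A> v
  2  $ v <A> t  t s t s v v $  match t
  3  $ v <A>    s t s v v $    expand <A> ::= s <H>
  4  $ v <H> s  s t s v v $    match s
  5  $ v <H>    t s v v $      expand <H> ::= t s v
  6  $ v v s t  t s v v $      match t
  7  $ v v s    s v v $        match s
  8  $ v v      v v $          match v
  9  $ v        v $            match v
Accept reached after 9 steps.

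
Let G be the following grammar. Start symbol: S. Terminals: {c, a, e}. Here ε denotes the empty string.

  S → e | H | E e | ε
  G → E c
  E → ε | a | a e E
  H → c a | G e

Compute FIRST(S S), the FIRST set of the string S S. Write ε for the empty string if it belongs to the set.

FIRST(E) = {ε, a}
FIRST(G) = {a, c}  (via E c)
FIRST(H) = {a, c}  (via G e)
FIRST(S) = {ε, a, c, e}  (via H, E e)
FIRST(S S): take FIRST of each symbol in turn, carrying on past any symbol whose FIRST contains ε; result {ε, a, c, e}.

{ε, a, c, e}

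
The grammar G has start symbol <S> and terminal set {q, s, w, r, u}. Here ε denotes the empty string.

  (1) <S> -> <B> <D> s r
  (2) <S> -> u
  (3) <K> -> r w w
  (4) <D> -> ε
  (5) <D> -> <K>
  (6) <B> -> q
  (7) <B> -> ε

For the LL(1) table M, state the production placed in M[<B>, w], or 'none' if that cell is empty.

none

FIRST(<K>): from <K>->r w w we get {r}. So FIRST(<K>) = {r}.
FIRST(<B>): from <B>->q we get {q}; from <B>->ε we get {ε}. So FIRST(<B>) = {ε, q}.
FIRST(<D>): from <D>->ε we get {ε}; from <D>-><K> we get {r}. So FIRST(<D>) = {ε, r}.
FIRST(<S>): from <S>-><B> <D> s r we get {q, r, s}; from <S>->u we get {u}. So FIRST(<S>) = {q, r, s, u}.
FOLLOW(<S>) includes $ since <S> is the start symbol.
FOLLOW(<B>): in <S>-><B> <D> s r, <B> is followed by <D> s r with FIRST {r, s}. Thus FOLLOW(<B>) = {r, s}.
For <B> -> q: FIRST(q) = {q}, so it goes in M[<B>, t] for t ∈ {q}.
For <B> -> ε: FIRST(ε) = {ε}, so it goes in M[<B>, t] for t ∈ {}; since ε ∈ FIRST, also for every t ∈ FOLLOW(<B>) = {r, s}.
None of these place a production in M[<B>, w].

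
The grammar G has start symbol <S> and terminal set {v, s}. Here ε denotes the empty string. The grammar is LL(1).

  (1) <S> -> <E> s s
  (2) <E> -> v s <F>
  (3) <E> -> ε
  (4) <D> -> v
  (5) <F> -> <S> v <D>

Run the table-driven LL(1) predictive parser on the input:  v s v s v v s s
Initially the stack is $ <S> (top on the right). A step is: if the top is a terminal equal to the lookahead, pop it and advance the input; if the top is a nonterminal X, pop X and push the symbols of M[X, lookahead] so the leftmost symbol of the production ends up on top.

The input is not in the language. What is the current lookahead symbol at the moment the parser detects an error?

v

      Stack                              Input              Action
   1  $ <S>                              v s v s v v s s $  expand <S> -> <E> s s
   2  $ s s <E>                          v s v s v v s s $  expand <E> -> v s <F>
   3  $ s s <F> s v                      v s v s v v s s $  match v
   4  $ s s <F> s                        s v s v v s s $    match s
   5  $ s s <F>                          v s v v s s $      expand <F> -> <S> v <D>
   6  $ s s <D> v <S>                    v s v v s s $      expand <S> -> <E> s s
   7  $ s s <D> v s s <E>                v s v v s s $      expand <E> -> v s <F>
   8  $ s s <D> v s s <F> s v            v s v v s s $      match v
   9  $ s s <D> v s s <F> s              s v v s s $        match s
  10  $ s s <D> v s s <F>                v v s s $          expand <F> -> <S> v <D>
  11  $ s s <D> v s s <D> v <S>          v v s s $          expand <S> -> <E> s s
  12  $ s s <D> v s s <D> v s s <E>      v v s s $          expand <E> -> v s <F>
  13  $ s s <D> v s s <D> v s s <F> s v  v v s s $          match v
  14  $ s s <D> v s s <D> v s s <F> s    v s s $            error: top is terminal s but lookahead is v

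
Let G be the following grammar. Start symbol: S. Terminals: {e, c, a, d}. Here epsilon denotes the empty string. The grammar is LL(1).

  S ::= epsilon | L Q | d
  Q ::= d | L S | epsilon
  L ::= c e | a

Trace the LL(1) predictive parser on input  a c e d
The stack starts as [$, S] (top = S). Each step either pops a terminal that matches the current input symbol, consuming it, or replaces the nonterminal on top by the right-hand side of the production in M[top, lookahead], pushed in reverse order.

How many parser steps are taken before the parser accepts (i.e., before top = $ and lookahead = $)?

9

step 1: stack=$ S  input=a c e d $  — expand S ::= L Q
step 2: stack=$ Q L  input=a c e d $  — expand L ::= a
step 3: stack=$ Q a  input=a c e d $  — match a
step 4: stack=$ Q  input=c e d $  — expand Q ::= L S
step 5: stack=$ S L  input=c e d $  — expand L ::= c e
step 6: stack=$ S e c  input=c e d $  — match c
step 7: stack=$ S e  input=e d $  — match e
step 8: stack=$ S  input=d $  — expand S ::= d
step 9: stack=$ d  input=d $  — match d
Accept reached after 9 steps.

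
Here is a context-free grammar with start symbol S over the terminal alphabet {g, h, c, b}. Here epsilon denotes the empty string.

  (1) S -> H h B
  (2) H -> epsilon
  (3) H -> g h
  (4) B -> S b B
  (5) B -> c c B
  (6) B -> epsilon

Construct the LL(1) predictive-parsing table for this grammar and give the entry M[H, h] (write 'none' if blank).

FIRST(H): from H->epsilon we get {epsilon}; from H->g h we get {g}. So FIRST(H) = {epsilon, g}.
FIRST(S): from S->H h B we get {g, h}. So FIRST(S) = {g, h}.
FIRST(B): from B->S b B we get {g, h}; from B->c c B we get {c}; from B->epsilon we get {epsilon}. So FIRST(B) = {epsilon, c, g, h}.
FOLLOW(S) includes $ since S is the start symbol.
FOLLOW(H): in S->H h B, H is followed by h B with FIRST {h}. Thus FOLLOW(H) = {h}.
For H -> epsilon: FIRST(epsilon) = {epsilon}, so it goes in M[H, t] for t ∈ {}; since epsilon ∈ FIRST, also for every t ∈ FOLLOW(H) = {h}.
For H -> g h: FIRST(g h) = {g}, so it goes in M[H, t] for t ∈ {g}.

H -> epsilon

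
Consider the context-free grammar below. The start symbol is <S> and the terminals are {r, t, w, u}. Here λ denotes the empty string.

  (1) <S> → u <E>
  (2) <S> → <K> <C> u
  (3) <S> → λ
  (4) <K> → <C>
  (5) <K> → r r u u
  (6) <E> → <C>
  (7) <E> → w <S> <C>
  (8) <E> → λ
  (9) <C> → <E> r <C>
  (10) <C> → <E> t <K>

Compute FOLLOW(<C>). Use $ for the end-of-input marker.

FIRST(<S>) = {λ, r, t, u, w}  (via <K> <C> u)
FIRST(<K>) = {r, t, w}  (via <C>)
FIRST(<E>) = {λ, r, t, w}  (via <C>)
FIRST(<C>) = {r, t, w}  (via <E> r <C>, <E> t <K>)
FOLLOW(<S>) includes $ since <S> is the start symbol.
FOLLOW(<S>): in <E>→w <S> <C>, <S> is followed by <C> with FIRST {r, t, w}. Thus FOLLOW(<S>) = {$, r, t, w}.
FOLLOW(<E>): in <S>→u <E>, the suffix after <E> is empty, so FOLLOW(<E>) ⊇ FOLLOW(<S>) = {$, r, t, w}; in <C>→<E> r <C>, <E> is followed by r <C> with FIRST {r}; in <C>→<E> t <K>, <E> is followed by t <K> with FIRST {t}. Thus FOLLOW(<E>) = {$, r, t, w}.
FOLLOW(<K>): in <S>→<K> <C> u, <K> is followed by <C> u with FIRST {r, t, w}; in <C>→<E> t <K>, the suffix after <K> is empty, so FOLLOW(<K>) ⊇ FOLLOW(<C>) = {$, r, t, u, w}. Thus FOLLOW(<K>) = {$, r, t, u, w}.
FOLLOW(<C>): in <S>→<K> <C> u, <C> is followed by u with FIRST {u}; in <K>→<C>, the suffix after <C> is empty, so FOLLOW(<C>) ⊇ FOLLOW(<K>) = {$, r, t, u, w}; in <E>→<C>, the suffix after <C> is empty, so FOLLOW(<C>) ⊇ FOLLOW(<E>) = {$, r, t, w}; in <E>→w <S> <C>, the suffix after <C> is empty, so FOLLOW(<C>) ⊇ FOLLOW(<E>) = {$, r, t, w}; in <C>→<E> r <C>, the suffix after <C> is empty (adds nothing new). Thus FOLLOW(<C>) = {$, r, t, u, w}.

{$, r, t, u, w}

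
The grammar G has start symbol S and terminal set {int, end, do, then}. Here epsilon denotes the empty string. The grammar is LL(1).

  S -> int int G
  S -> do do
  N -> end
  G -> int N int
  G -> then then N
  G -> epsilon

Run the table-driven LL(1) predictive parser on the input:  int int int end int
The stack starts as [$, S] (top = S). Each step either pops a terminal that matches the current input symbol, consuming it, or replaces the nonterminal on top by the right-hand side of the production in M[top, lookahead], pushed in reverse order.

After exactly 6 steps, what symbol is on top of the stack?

     Stack        Input                  Action
  1  $ S          int int int end int $  expand S -> int int G
  2  $ G int int  int int int end int $  match int
  3  $ G int      int int end int $      match int
  4  $ G          int end int $          expand G -> int N int
  5  $ int N int  int end int $          match int
  6  $ int N      end int $              expand N -> end
Stack after step 6: $ int end (top = end).

end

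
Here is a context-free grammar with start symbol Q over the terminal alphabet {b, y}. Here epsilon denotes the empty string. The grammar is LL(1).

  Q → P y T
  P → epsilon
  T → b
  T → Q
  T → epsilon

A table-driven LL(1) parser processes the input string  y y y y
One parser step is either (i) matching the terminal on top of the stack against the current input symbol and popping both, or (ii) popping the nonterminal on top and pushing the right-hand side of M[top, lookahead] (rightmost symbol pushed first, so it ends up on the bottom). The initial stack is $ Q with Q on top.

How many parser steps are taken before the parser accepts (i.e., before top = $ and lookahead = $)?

      Stack    Input      Action
   1  $ Q      y y y y $  expand Q → P y T
   2  $ T y P  y y y y $  expand P → epsilon
   3  $ T y    y y y y $  match y
   4  $ T      y y y $    expand T → Q
   5  $ Q      y y y $    expand Q → P y T
   6  $ T y P  y y y $    expand P → epsilon
   7  $ T y    y y y $    match y
   8  $ T      y y $      expand T → Q
   9  $ Q      y y $      expand Q → P y T
  10  $ T y P  y y $      expand P → epsilon
  11  $ T y    y y $      match y
  12  $ T      y $        expand T → Q
  13  $ Q      y $        expand Q → P y T
  14  $ T y P  y $        expand P → epsilon
  15  $ T y    y $        match y
  16  $ T      $          expand T → epsilon
Accept reached after 16 steps.

16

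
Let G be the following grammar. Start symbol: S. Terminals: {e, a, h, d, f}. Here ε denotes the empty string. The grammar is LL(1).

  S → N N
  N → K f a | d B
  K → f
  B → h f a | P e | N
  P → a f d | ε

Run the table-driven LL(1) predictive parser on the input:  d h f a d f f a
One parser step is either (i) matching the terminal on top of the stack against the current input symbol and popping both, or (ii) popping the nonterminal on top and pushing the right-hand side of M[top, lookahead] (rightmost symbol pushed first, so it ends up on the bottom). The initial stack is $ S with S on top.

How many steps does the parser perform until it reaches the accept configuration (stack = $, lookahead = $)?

step 1: stack=$ S  input=d h f a d f f a $  — expand S → N N
step 2: stack=$ N N  input=d h f a d f f a $  — expand N → d B
step 3: stack=$ N B d  input=d h f a d f f a $  — match d
step 4: stack=$ N B  input=h f a d f f a $  — expand B → h f a
step 5: stack=$ N a f h  input=h f a d f f a $  — match h
step 6: stack=$ N a f  input=f a d f f a $  — match f
step 7: stack=$ N a  input=a d f f a $  — match a
step 8: stack=$ N  input=d f f a $  — expand N → d B
step 9: stack=$ B d  input=d f f a $  — match d
step 10: stack=$ B  input=f f a $  — expand B → N
step 11: stack=$ N  input=f f a $  — expand N → K f a
step 12: stack=$ a f K  input=f f a $  — expand K → f
step 13: stack=$ a f f  input=f f a $  — match f
step 14: stack=$ a f  input=f a $  — match f
step 15: stack=$ a  input=a $  — match a
Accept reached after 15 steps.

15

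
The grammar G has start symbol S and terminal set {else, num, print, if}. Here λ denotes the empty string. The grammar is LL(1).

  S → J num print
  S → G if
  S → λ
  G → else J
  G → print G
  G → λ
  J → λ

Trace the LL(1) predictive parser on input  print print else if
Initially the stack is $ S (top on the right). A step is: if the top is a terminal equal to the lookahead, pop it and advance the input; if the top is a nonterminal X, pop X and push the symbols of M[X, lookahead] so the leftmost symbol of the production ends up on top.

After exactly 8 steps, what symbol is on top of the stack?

     Stack         Input                  Action
  1  $ S           print print else if $  expand S → G if
  2  $ if G        print print else if $  expand G → print G
  3  $ if G print  print print else if $  match print
  4  $ if G        print else if $        expand G → print G
  5  $ if G print  print else if $        match print
  6  $ if G        else if $              expand G → else J
  7  $ if J else   else if $              match else
  8  $ if J        if $                   expand J → λ
Stack after step 8: $ if (top = if).

if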